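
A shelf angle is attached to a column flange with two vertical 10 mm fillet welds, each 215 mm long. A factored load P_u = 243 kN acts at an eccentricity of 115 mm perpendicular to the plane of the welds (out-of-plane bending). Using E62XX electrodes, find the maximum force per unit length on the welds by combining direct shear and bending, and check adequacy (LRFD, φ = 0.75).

f_max ≈ 1900 N/mm; adequate

E62XX → F_EXX = 620 MPa.
L_w = 2 × 215 = 430 mm; section modulus (unit throat) S = 2 × L²/6 = 15410 mm².
Direct shear f_v = P/L_w = 243×10³/430 = 565.1 N/mm.
Moment M = P × e = 243×10³ × 115 = 27945000 N·mm; bending f_b = M/S = 1814 N/mm.
f_max = √(f_v² + f_b²) = √(565.1² + 1814²) = 1900 N/mm.
φr_n = 0.75 × 0.6 × 620 × (0.707 × 10) = 1973 N/mm → adequate.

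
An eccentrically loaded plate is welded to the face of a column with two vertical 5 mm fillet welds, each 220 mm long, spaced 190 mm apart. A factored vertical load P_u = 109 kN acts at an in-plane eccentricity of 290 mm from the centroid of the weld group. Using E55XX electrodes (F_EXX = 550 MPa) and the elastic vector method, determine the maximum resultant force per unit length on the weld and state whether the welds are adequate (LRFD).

f_max ≈ 980 N/mm; NOT adequate

Total weld length L_w = 440 mm. Treat welds as unit-width lines.
Polar moment about centroid: J = 2[d³/12 + d(b/2)²] = 2[220³/12 + 220×95²] = 5746000 mm³.
Direct shear f_v = P/L_w = 109×10³ / 440 = 247.7 N/mm (vertical).
Torsion M = P·e = 109×10³ × 290 = 31610000 N·mm.
Critical point at (x, y) = (95, 110) from centroid. f_tx = M·y/J = 605.2 N/mm; f_ty = M·x/J = 522.6 N/mm.
Resultant f_max = √[f_tx² + (f_v + f_ty)²] = √[605.2² + (247.7 + 522.6)²] = 979.6 N/mm.
Capacity per unit length: φr_n = 0.75 × 0.6 × 550 × (0.707 × 5) = 874.9 N/mm.
979.6 > 874.9 → NOT adequate.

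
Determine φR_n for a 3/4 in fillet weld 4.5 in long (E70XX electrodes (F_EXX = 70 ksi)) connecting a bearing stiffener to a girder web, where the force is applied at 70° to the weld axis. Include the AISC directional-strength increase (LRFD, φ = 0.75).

φR_n ≈ 109 kips

t_e = 0.707 × 0.75 = 0.5302 in; A_we = 0.5302 × 4.5 = 2.386 in².
Directional factor: 1.0 + 0.5 sin^1.5(70°) = 1.455.
F_nw = 0.6 × 70 × 1.455 = 61.13 ksi.
φR_n = 0.75 × 61.13 × 2.386 = 109.4 kips.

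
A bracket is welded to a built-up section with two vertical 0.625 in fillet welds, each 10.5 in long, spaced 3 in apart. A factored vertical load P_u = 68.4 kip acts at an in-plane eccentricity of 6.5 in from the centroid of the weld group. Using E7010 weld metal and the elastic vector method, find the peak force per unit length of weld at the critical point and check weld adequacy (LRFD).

E70XX → F_EXX = 70 ksi.
Total weld length L_w = 21 in. Treat welds as unit-width lines.
Polar moment about centroid: J = 2[d³/12 + d(b/2)²] = 2[10.5³/12 + 10.5×1.5²] = 240.2 in³.
Direct shear f_v = P/L_w = 68.4 / 21 = 3.257 kip/in (vertical).
Torsion M = P·e = 68.4 × 6.5 = 444.6 kip·in.
Critical point at (x, y) = (1.5, 5.25) from centroid. f_tx = M·y/J = 9.718 kip/in; f_ty = M·x/J = 2.777 kip/in.
Resultant f_max = √[f_tx² + (f_v + f_ty)²] = √[9.718² + (3.257 + 2.777)²] = 11.44 kip/in.
Capacity per unit length: φr_n = 0.75 × 0.6 × 70 × (0.707 × 0.625) = 13.92 kip/in.
11.44 ≤ 13.92 → adequate.

f_max ≈ 11.4 kip/in; adequate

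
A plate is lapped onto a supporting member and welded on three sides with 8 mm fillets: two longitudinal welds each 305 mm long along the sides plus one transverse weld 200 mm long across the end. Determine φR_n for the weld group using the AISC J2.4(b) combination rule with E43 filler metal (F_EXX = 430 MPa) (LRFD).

t_e = 0.707 × 8 = 5.656 mm.
R_nwl = 0.6 × 430 × 5.656 × 610 × 10⁻³ = 890.1 kN (longitudinal, 2 welds).
R_nwt = 0.6 × 430 × 5.656 × 200 × 10⁻³ = 291.8 kN (transverse, base value).
(i) R_nwl + R_nwt = 1182 kN; (ii) 0.85 R_nwl + 1.5 R_nwt = 1194 kN.
R_n = max = 1194 kN [governs: (ii)]; φR_n = 895.8 kN.

φR_n ≈ 896 kN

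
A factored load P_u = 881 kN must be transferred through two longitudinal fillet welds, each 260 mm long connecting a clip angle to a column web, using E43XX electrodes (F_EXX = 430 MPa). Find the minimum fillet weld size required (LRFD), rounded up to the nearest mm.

w = 13 mm

Total weld length L = 520 mm.
Required throat t_e = P_u / (φ × 0.6 F_EXX × L) = 881 / (0.75 × 0.6 × 430 × 520 × 10⁻³) = 8.756 mm.
Required leg w = t_e / 0.707 = 12.38 mm → use 13 mm.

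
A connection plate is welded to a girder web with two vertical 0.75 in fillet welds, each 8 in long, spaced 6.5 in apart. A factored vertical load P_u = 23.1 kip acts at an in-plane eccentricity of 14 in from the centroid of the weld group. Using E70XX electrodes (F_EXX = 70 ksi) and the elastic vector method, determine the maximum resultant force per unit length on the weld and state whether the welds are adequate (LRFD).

Total weld length L_w = 16 in. Treat welds as unit-width lines.
Polar moment about centroid: J = 2[d³/12 + d(b/2)²] = 2[8³/12 + 8×3.25²] = 254.3 in³.
Direct shear f_v = P/L_w = 23.1 / 16 = 1.444 kip/in (vertical).
Torsion M = P·e = 23.1 × 14 = 323.4 kip·in.
Critical point at (x, y) = (3.25, 4) from centroid. f_tx = M·y/J = 5.086 kip/in; f_ty = M·x/J = 4.133 kip/in.
Resultant f_max = √[f_tx² + (f_v + f_ty)²] = √[5.086² + (1.444 + 4.133)²] = 7.548 kip/in.
Capacity per unit length: φr_n = 0.75 × 0.6 × 70 × (0.707 × 0.75) = 16.7 kip/in.
7.548 ≤ 16.7 → adequate.

f_max ≈ 7.55 kip/in; adequate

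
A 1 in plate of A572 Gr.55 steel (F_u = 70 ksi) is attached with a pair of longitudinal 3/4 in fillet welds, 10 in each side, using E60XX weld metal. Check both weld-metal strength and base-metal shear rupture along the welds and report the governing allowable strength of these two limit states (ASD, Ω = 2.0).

R_n/Ω ≈ 191 kip (weld metal governs)

E60XX → F_EXX = 60 ksi.
t_e = 0.707 × 0.75 = 0.5302 in; L = 20 in.
Weld metal: R_n/Ω = (1/2.0) × 0.6 × 60 × 0.5302 × 20 = 190.9 kip.
Base metal (shear rupture): R_n/Ω = (1/2.0) × 0.6 × 70 × 1 × 20 = 420 kip.
Governing: weld metal.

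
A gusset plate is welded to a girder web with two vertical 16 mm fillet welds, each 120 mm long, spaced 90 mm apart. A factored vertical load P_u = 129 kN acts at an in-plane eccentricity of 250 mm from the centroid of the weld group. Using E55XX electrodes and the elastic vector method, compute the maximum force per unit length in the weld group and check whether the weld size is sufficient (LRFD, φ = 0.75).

E55XX → F_EXX = 550 MPa.
Total weld length L_w = 240 mm. Treat welds as unit-width lines.
Polar moment about centroid: J = 2[d³/12 + d(b/2)²] = 2[120³/12 + 120×45²] = 774000 mm³.
Direct shear f_v = P/L_w = 129×10³ / 240 = 537.5 N/mm (vertical).
Torsion M = P·e = 129×10³ × 250 = 32250000 N·mm.
Critical point at (x, y) = (45, 60) from centroid. f_tx = M·y/J = 2500 N/mm; f_ty = M·x/J = 1875 N/mm.
Resultant f_max = √[f_tx² + (f_v + f_ty)²] = √[2500² + (537.5 + 1875)²] = 3474 N/mm.
Capacity per unit length: φr_n = 0.75 × 0.6 × 550 × (0.707 × 16) = 2800 N/mm.
3474 > 2800 → NOT adequate.

f_max ≈ 3470 N/mm; NOT adequate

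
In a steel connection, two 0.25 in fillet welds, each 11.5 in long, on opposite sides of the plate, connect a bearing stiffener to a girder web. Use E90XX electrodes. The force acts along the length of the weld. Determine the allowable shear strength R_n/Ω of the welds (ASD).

E90XX → F_EXX = 90 ksi.
Effective throat t_e = 0.707 × 0.25 = 0.1767 in.
Total length L = 23 in; A_we = 0.1767 × 23 = 4.065 in².
F_nw = 0.6 F_EXX = 0.6 × 90 = 54 ksi.
R_n = 54 × 4.065 = 219.5 kip; R_n/Ω = 219.5/2.0 = 109.8 kip.

R_n/Ω ≈ 110 kip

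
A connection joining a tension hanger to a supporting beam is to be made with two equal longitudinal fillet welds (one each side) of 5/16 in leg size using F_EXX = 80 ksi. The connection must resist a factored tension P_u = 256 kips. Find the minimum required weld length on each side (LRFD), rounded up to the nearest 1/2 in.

L = 16.5 in on each side

Throat t_e = 0.707 × 0.3125 = 0.2209 in.
φr_n = 0.75 × 0.6 × 80 × 0.2209 = 7.954 kips/in.
L_req = P_u / φr_n = 256 / 7.954 = 32.19 in total.
Per side: 32.19 / 2 = 16.09 in.
Round up → use L = 16.5 in on each side.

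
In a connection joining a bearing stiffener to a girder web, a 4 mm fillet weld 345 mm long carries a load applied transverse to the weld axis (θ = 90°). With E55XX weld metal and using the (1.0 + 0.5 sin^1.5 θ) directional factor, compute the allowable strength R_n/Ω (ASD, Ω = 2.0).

E55XX → F_EXX = 550 MPa.
t_e = 0.707 × 4 = 2.828 mm; A_we = 2.828 × 345 = 975.7 mm².
Directional factor: 1.0 + 0.5 sin^1.5(90°) = 1.5.
F_nw = 0.6 × 550 × 1.5 = 495 MPa.
R_n/Ω = (495 × 975.7) / 2.0 × 10⁻³ = 241.5 kN.

R_n/Ω ≈ 241 kN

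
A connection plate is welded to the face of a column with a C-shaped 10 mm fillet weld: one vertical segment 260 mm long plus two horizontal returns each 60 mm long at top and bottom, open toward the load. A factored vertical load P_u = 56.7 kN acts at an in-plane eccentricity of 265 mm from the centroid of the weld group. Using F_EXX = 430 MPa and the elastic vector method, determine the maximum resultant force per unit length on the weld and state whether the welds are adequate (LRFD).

f_max ≈ 651 N/mm; adequate

Total weld length L_w = 380 mm. Treat welds as unit-width lines.
Centroid: x̄ = 2×60×30 / 380 = 9.474 mm from the vertical weld.
Polar moment about centroid: J = I_x + I_y = [260³/12 + 2×60×130²] + [260×9.474² + 2(60³/12 + 60×20.53²)] = 3603000 mm³.
Direct shear f_v = P/L_w = 56.7×10³ / 380 = 149.2 N/mm (vertical).
Torsion M = P·e = 56.7×10³ × 265 = 15026000 N·mm.
Critical point at (x, y) = (50.53, 130) from centroid. f_tx = M·y/J = 542.2 N/mm; f_ty = M·x/J = 210.7 N/mm.
Resultant f_max = √[f_tx² + (f_v + f_ty)²] = √[542.2² + (149.2 + 210.7)²] = 650.8 N/mm.
Capacity per unit length: φr_n = 0.75 × 0.6 × 430 × (0.707 × 10) = 1368 N/mm.
650.8 ≤ 1368 → adequate.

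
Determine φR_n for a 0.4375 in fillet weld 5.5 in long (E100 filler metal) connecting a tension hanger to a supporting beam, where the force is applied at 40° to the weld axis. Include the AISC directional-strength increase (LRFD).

φR_n ≈ 96.3 kips

E100XX → F_EXX = 100 ksi.
t_e = 0.707 × 0.4375 = 0.3093 in; A_we = 0.3093 × 5.5 = 1.701 in².
Directional factor: 1.0 + 0.5 sin^1.5(40°) = 1.258.
F_nw = 0.6 × 100 × 1.258 = 75.46 ksi.
φR_n = 0.75 × 75.46 × 1.701 = 96.28 kips.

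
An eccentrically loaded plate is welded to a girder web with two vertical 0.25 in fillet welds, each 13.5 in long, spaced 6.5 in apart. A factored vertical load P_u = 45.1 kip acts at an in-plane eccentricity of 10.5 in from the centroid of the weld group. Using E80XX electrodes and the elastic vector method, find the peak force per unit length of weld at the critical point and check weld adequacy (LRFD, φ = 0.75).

f_max ≈ 6.02 kip/in; adequate

E80XX → F_EXX = 80 ksi.
Total weld length L_w = 27 in. Treat welds as unit-width lines.
Polar moment about centroid: J = 2[d³/12 + d(b/2)²] = 2[13.5³/12 + 13.5×3.25²] = 695.2 in³.
Direct shear f_v = P/L_w = 45.1 / 27 = 1.67 kip/in (vertical).
Torsion M = P·e = 45.1 × 10.5 = 473.55 kip·in.
Critical point at (x, y) = (3.25, 6.75) from centroid. f_tx = M·y/J = 4.598 kip/in; f_ty = M·x/J = 2.214 kip/in.
Resultant f_max = √[f_tx² + (f_v + f_ty)²] = √[4.598² + (1.67 + 2.214)²] = 6.019 kip/in.
Capacity per unit length: φr_n = 0.75 × 0.6 × 80 × (0.707 × 0.25) = 6.363 kip/in.
6.019 ≤ 6.363 → adequate.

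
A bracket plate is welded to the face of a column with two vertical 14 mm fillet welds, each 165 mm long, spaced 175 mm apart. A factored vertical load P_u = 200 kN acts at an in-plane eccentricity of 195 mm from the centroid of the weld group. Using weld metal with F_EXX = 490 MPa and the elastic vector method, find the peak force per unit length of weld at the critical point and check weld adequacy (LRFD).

f_max ≈ 1920 N/mm; adequate

Total weld length L_w = 330 mm. Treat welds as unit-width lines.
Polar moment about centroid: J = 2[d³/12 + d(b/2)²] = 2[165³/12 + 165×87.5²] = 3275000 mm³.
Direct shear f_v = P/L_w = 200×10³ / 330 = 606.1 N/mm (vertical).
Torsion M = P·e = 200×10³ × 195 = 39000000 N·mm.
Critical point at (x, y) = (87.5, 82.5) from centroid. f_tx = M·y/J = 982.4 N/mm; f_ty = M·x/J = 1042 N/mm.
Resultant f_max = √[f_tx² + (f_v + f_ty)²] = √[982.4² + (606.1 + 1042)²] = 1919 N/mm.
Capacity per unit length: φr_n = 0.75 × 0.6 × 490 × (0.707 × 14) = 2183 N/mm.
1919 ≤ 2183 → adequate.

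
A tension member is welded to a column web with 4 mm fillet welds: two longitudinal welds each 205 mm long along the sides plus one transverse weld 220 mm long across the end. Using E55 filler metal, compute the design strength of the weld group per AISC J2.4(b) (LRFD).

φR_n ≈ 475 kN

E55XX → F_EXX = 550 MPa.
t_e = 0.707 × 4 = 2.828 mm.
R_nwl = 0.6 × 550 × 2.828 × 410 × 10⁻³ = 382.6 kN (longitudinal, 2 welds).
R_nwt = 0.6 × 550 × 2.828 × 220 × 10⁻³ = 205.3 kN (transverse, base value).
(i) R_nwl + R_nwt = 587.9 kN; (ii) 0.85 R_nwl + 1.5 R_nwt = 633.2 kN.
R_n = max = 633.2 kN [governs: (ii)]; φR_n = 474.9 kN.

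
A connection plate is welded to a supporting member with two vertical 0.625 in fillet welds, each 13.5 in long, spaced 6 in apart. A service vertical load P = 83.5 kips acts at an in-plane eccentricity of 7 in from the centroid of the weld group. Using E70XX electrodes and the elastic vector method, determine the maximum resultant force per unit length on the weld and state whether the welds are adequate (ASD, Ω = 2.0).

E70XX → F_EXX = 70 ksi.
Total weld length L_w = 27 in. Treat welds as unit-width lines.
Polar moment about centroid: J = 2[d³/12 + d(b/2)²] = 2[13.5³/12 + 13.5×3²] = 653.1 in³.
Direct shear f_v = P/L_w = 83.5 / 27 = 3.093 kip/in (vertical).
Torsion M = P·e = 83.5 × 7 = 584.5 kip·in.
Critical point at (x, y) = (3, 6.75) from centroid. f_tx = M·y/J = 6.041 kip/in; f_ty = M·x/J = 2.685 kip/in.
Resultant f_max = √[f_tx² + (f_v + f_ty)²] = √[6.041² + (3.093 + 2.685)²] = 8.359 kip/in.
Capacity per unit length: r_n/Ω = (1/2.0) × 0.6 × 70 × (0.707 × 0.625) = 9.279 kip/in.
8.359 ≤ 9.279 → adequate.

f_max ≈ 8.36 kip/in; adequate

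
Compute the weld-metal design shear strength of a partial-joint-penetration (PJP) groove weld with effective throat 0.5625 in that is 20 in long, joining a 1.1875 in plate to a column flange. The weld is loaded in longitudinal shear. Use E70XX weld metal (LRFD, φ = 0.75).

E70XX → F_EXX = 70 ksi.
Effective throat (given) t_e = 0.5625 in.
A_we = 0.5625 × 20 = 11.25 in².
F_nw = 0.6 F_EXX = 42 ksi.
φR_n = 0.75 × 42 × 11.25 = 354.4 kip.

φR_n ≈ 354 kip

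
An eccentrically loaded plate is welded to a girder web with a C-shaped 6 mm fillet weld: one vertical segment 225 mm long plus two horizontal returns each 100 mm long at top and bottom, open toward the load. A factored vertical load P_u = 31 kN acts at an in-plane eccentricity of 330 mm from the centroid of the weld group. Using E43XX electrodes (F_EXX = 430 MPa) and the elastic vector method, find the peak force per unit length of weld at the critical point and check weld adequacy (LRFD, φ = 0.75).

Total weld length L_w = 425 mm. Treat welds as unit-width lines.
Centroid: x̄ = 2×100×50 / 425 = 23.53 mm from the vertical weld.
Polar moment about centroid: J = I_x + I_y = [225³/12 + 2×100×112.5²] + [225×23.53² + 2(100³/12 + 100×26.47²)] = 3912000 mm³.
Direct shear f_v = P/L_w = 31×10³ / 425 = 72.94 N/mm (vertical).
Torsion M = P·e = 31×10³ × 330 = 10230000 N·mm.
Critical point at (x, y) = (76.47, 112.5) from centroid. f_tx = M·y/J = 294.2 N/mm; f_ty = M·x/J = 200 N/mm.
Resultant f_max = √[f_tx² + (f_v + f_ty)²] = √[294.2² + (72.94 + 200)²] = 401.3 N/mm.
Capacity per unit length: φr_n = 0.75 × 0.6 × 430 × (0.707 × 6) = 820.8 N/mm.
401.3 ≤ 820.8 → adequate.

f_max ≈ 401 N/mm; adequate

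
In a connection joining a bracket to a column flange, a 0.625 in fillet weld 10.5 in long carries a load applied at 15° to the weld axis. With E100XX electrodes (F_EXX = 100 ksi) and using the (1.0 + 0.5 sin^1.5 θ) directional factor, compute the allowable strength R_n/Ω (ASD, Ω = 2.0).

t_e = 0.707 × 0.625 = 0.4419 in; A_we = 0.4419 × 10.5 = 4.64 in².
Directional factor: 1.0 + 0.5 sin^1.5(15°) = 1.066.
F_nw = 0.6 × 100 × 1.066 = 63.95 ksi.
R_n/Ω = (63.95 × 4.64) / 2.0 = 148.4 kips.

R_n/Ω ≈ 148 kips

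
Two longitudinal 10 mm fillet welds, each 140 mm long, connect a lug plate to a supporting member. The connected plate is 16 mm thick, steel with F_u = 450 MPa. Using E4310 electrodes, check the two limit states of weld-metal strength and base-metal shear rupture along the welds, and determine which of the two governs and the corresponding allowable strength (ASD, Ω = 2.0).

R_n/Ω ≈ 255 kN (weld metal governs)

E43XX → F_EXX = 430 MPa.
t_e = 0.707 × 10 = 7.07 mm; L = 280 mm.
Weld metal: R_n/Ω = (1/2.0) × 0.6 × 430 × 7.07 × 280 × 10⁻³ = 255.4 kN.
Base metal (shear rupture): R_n/Ω = (1/2.0) × 0.6 × 450 × 16 × 280 × 10⁻³ = 604.8 kN.
Governing: weld metal.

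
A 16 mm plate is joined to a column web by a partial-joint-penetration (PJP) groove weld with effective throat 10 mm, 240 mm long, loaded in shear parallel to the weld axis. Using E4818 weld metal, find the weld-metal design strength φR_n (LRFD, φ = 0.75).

φR_n ≈ 518 kN

E48XX → F_EXX = 480 MPa.
Effective throat (given) t_e = 10 mm.
A_we = 10 × 240 = 2400 mm².
F_nw = 0.6 F_EXX = 288 MPa.
φR_n = 0.75 × 288 × 2400 × 10⁻³ = 518.4 kN.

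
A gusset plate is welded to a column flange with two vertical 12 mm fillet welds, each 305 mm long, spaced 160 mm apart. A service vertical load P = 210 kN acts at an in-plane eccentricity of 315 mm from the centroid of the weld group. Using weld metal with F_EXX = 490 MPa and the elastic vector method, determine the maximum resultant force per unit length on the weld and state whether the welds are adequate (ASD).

f_max ≈ 1510 N/mm; NOT adequate

Total weld length L_w = 610 mm. Treat welds as unit-width lines.
Polar moment about centroid: J = 2[d³/12 + d(b/2)²] = 2[305³/12 + 305×80²] = 8633000 mm³.
Direct shear f_v = P/L_w = 210×10³ / 610 = 344.3 N/mm (vertical).
Torsion M = P·e = 210×10³ × 315 = 66150000 N·mm.
Critical point at (x, y) = (80, 152.5) from centroid. f_tx = M·y/J = 1169 N/mm; f_ty = M·x/J = 613 N/mm.
Resultant f_max = √[f_tx² + (f_v + f_ty)²] = √[1169² + (344.3 + 613)²] = 1511 N/mm.
Capacity per unit length: r_n/Ω = (1/2.0) × 0.6 × 490 × (0.707 × 12) = 1247 N/mm.
1511 > 1247 → NOT adequate.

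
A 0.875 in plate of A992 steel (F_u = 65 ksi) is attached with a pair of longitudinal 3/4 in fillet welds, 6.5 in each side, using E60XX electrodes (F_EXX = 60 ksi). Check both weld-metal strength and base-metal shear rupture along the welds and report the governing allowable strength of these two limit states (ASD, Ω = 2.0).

R_n/Ω ≈ 124 kip (weld metal governs)

t_e = 0.707 × 0.75 = 0.5302 in; L = 13 in.
Weld metal: R_n/Ω = (1/2.0) × 0.6 × 60 × 0.5302 × 13 = 124.1 kip.
Base metal (shear rupture): R_n/Ω = (1/2.0) × 0.6 × 65 × 0.875 × 13 = 221.8 kip.
Governing: weld metal.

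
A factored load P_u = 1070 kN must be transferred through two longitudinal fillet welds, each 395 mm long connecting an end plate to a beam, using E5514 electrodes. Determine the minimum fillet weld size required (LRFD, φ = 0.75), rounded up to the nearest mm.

w = 8 mm

E55XX → F_EXX = 550 MPa.
Total weld length L = 790 mm.
Required throat t_e = P_u / (φ × 0.6 F_EXX × L) = 1070 / (0.75 × 0.6 × 550 × 790 × 10⁻³) = 5.472 mm.
Required leg w = t_e / 0.707 = 7.74 mm → use 8 mm.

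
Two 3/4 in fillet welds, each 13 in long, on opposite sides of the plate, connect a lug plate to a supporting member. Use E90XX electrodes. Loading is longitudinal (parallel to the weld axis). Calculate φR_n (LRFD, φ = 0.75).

E90XX → F_EXX = 90 ksi.
Effective throat t_e = 0.707 × 0.75 = 0.5302 in.
Total length L = 26 in; A_we = 0.5302 × 26 = 13.79 in².
F_nw = 0.6 F_EXX = 0.6 × 90 = 54 ksi.
φR_n = 0.75 × 54 × 13.79 = 558.4 kip.

φR_n ≈ 558 kip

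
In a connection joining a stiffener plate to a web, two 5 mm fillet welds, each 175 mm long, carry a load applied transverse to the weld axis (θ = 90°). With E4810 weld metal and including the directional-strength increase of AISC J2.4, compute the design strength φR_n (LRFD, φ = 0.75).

E48XX → F_EXX = 480 MPa.
t_e = 0.707 × 5 = 3.535 mm; A_we = 3.535 × 350 = 1237 mm².
Directional factor: 1.0 + 0.5 sin^1.5(90°) = 1.5.
F_nw = 0.6 × 480 × 1.5 = 432 MPa.
φR_n = 0.75 × 432 × 1237 × 10⁻³ = 400.9 kN.

φR_n ≈ 401 kN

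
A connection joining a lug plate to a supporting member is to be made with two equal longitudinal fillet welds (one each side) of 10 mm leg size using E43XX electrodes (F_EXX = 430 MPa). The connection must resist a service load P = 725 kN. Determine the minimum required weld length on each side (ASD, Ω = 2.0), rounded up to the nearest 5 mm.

Throat t_e = 0.707 × 10 = 7.07 mm.
r_n/Ω = (0.6 × 430 × 7.07) / 2.0 = 912 N/mm = 0.912 kN/mm.
L_req = P / (r_n/Ω) = 725 / 0.912 = 794.9 mm total.
Per side: 794.9 / 2 = 397.5 mm.
Round up → use L = 400 mm on each side.

L = 400 mm on each side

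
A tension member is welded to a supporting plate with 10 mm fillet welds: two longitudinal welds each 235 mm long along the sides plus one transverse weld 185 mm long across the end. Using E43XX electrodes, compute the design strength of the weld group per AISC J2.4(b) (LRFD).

φR_n ≈ 926 kN

E43XX → F_EXX = 430 MPa.
t_e = 0.707 × 10 = 7.07 mm.
R_nwl = 0.6 × 430 × 7.07 × 470 × 10⁻³ = 857.3 kN (longitudinal, 2 welds).
R_nwt = 0.6 × 430 × 7.07 × 185 × 10⁻³ = 337.5 kN (transverse, base value).
(i) R_nwl + R_nwt = 1195 kN; (ii) 0.85 R_nwl + 1.5 R_nwt = 1235 kN.
R_n = max = 1235 kN [governs: (ii)]; φR_n = 926.2 kN.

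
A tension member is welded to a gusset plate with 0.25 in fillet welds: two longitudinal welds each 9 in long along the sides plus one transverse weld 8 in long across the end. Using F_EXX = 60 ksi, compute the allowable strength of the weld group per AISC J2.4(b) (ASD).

R_n/Ω ≈ 86.9 kip

t_e = 0.707 × 0.25 = 0.1767 in.
R_nwl = 0.6 × 60 × 0.1767 × 18 = 114.5 kip (longitudinal, 2 welds).
R_nwt = 0.6 × 60 × 0.1767 × 8 = 50.9 kip (transverse, base value).
(i) R_nwl + R_nwt = 165.4 kip; (ii) 0.85 R_nwl + 1.5 R_nwt = 173.7 kip.
R_n = max = 173.7 kip [governs: (ii)]; R_n/Ω = 86.85 kip.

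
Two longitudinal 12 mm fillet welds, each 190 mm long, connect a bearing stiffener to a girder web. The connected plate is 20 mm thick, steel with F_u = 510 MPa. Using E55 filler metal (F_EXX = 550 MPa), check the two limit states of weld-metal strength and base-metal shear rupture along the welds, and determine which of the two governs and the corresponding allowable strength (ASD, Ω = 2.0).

t_e = 0.707 × 12 = 8.484 mm; L = 380 mm.
Weld metal: R_n/Ω = (1/2.0) × 0.6 × 550 × 8.484 × 380 × 10⁻³ = 531.9 kN.
Base metal (shear rupture): R_n/Ω = (1/2.0) × 0.6 × 510 × 20 × 380 × 10⁻³ = 1163 kN.
Governing: weld metal.

R_n/Ω ≈ 532 kN (weld metal governs)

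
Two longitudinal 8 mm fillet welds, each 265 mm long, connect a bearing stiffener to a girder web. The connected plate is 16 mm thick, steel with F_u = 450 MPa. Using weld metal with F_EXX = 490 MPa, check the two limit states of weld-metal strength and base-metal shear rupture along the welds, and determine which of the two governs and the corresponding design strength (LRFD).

φR_n ≈ 661 kN (weld metal governs)

t_e = 0.707 × 8 = 5.656 mm; L = 530 mm.
Weld metal: φR_n = 0.75 × 0.6 × 490 × 5.656 × 530 × 10⁻³ = 661 kN.
Base metal (shear rupture): φR_n = 0.75 × 0.6 × 450 × 16 × 530 × 10⁻³ = 1717 kN.
Governing: weld metal.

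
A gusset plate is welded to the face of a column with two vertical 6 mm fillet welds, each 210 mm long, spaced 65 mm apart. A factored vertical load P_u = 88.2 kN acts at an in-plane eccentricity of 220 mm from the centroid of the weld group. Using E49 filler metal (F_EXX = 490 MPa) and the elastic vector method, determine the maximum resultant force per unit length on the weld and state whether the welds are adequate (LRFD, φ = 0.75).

Total weld length L_w = 420 mm. Treat welds as unit-width lines.
Polar moment about centroid: J = 2[d³/12 + d(b/2)²] = 2[210³/12 + 210×32.5²] = 1987000 mm³.
Direct shear f_v = P/L_w = 88.2×10³ / 420 = 210 N/mm (vertical).
Torsion M = P·e = 88.2×10³ × 220 = 19404000 N·mm.
Critical point at (x, y) = (32.5, 105) from centroid. f_tx = M·y/J = 1025 N/mm; f_ty = M·x/J = 317.4 N/mm.
Resultant f_max = √[f_tx² + (f_v + f_ty)²] = √[1025² + (210 + 317.4)²] = 1153 N/mm.
Capacity per unit length: φr_n = 0.75 × 0.6 × 490 × (0.707 × 6) = 935.4 N/mm.
1153 > 935.4 → NOT adequate.

f_max ≈ 1150 N/mm; NOT adequate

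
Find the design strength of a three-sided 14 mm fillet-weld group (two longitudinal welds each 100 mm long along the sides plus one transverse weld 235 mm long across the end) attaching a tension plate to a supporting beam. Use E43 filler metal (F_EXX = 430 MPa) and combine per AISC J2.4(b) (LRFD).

φR_n ≈ 1000 kN

t_e = 0.707 × 14 = 9.898 mm.
R_nwl = 0.6 × 430 × 9.898 × 200 × 10⁻³ = 510.7 kN (longitudinal, 2 welds).
R_nwt = 0.6 × 430 × 9.898 × 235 × 10⁻³ = 600.1 kN (transverse, base value).
(i) R_nwl + R_nwt = 1111 kN; (ii) 0.85 R_nwl + 1.5 R_nwt = 1334 kN.
R_n = max = 1334 kN [governs: (ii)]; φR_n = 1001 kN.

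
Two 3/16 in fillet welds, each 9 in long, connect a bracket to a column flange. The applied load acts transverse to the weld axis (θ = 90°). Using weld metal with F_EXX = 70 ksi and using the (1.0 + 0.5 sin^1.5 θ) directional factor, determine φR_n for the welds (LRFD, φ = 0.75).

t_e = 0.707 × 0.1875 = 0.1326 in; A_we = 0.1326 × 18 = 2.386 in².
Directional factor: 1.0 + 0.5 sin^1.5(90°) = 1.5.
F_nw = 0.6 × 70 × 1.5 = 63 ksi.
φR_n = 0.75 × 63 × 2.386 = 112.7 kip.

φR_n ≈ 113 kip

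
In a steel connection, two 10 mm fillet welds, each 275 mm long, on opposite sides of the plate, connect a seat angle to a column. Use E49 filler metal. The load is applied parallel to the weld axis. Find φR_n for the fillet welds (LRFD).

E49XX → F_EXX = 490 MPa.
Effective throat t_e = 0.707 × 10 = 7.07 mm.
Total length L = 550 mm; A_we = 7.07 × 550 = 3888 mm².
F_nw = 0.6 F_EXX = 0.6 × 490 = 294 MPa.
φR_n = 0.75 × 294 × 3888 × 10⁻³ = 857.4 kN.

φR_n ≈ 857 kN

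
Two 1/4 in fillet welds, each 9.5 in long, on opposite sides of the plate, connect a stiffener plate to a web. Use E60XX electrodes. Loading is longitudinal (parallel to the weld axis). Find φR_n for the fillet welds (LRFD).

φR_n ≈ 90.7 kips

E60XX → F_EXX = 60 ksi.
Effective throat t_e = 0.707 × 0.25 = 0.1767 in.
Total length L = 19 in; A_we = 0.1767 × 19 = 3.358 in².
F_nw = 0.6 F_EXX = 0.6 × 60 = 36 ksi.
φR_n = 0.75 × 36 × 3.358 = 90.67 kips.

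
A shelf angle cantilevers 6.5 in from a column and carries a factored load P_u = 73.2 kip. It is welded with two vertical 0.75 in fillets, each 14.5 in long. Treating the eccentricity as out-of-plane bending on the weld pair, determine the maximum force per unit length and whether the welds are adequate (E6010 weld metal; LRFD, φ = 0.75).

E60XX → F_EXX = 60 ksi.
L_w = 2 × 14.5 = 29 in; section modulus (unit throat) S = 2 × L²/6 = 70.08 in².
Direct shear f_v = P/L_w = 73.2/29 = 2.524 kip/in.
Moment M = P × e = 73.2 × 6.5 = 475.8 kip·in; bending f_b = M/S = 6.789 kip/in.
f_max = √(f_v² + f_b²) = √(2.524² + 6.789²) = 7.243 kip/in.
φr_n = 0.75 × 0.6 × 60 × (0.707 × 0.75) = 14.32 kip/in → adequate.

f_max ≈ 7.24 kip/in; adequate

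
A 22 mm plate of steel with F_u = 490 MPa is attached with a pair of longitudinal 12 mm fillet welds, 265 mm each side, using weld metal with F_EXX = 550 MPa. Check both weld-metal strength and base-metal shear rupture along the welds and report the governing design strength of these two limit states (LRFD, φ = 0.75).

t_e = 0.707 × 12 = 8.484 mm; L = 530 mm.
Weld metal: φR_n = 0.75 × 0.6 × 550 × 8.484 × 530 × 10⁻³ = 1113 kN.
Base metal (shear rupture): φR_n = 0.75 × 0.6 × 490 × 22 × 530 × 10⁻³ = 2571 kN.
Governing: weld metal.

φR_n ≈ 1110 kN (weld metal governs)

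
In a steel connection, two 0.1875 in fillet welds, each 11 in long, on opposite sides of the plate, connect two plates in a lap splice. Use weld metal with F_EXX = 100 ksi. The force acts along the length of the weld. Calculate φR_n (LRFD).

φR_n ≈ 131 kip

Effective throat t_e = 0.707 × 0.1875 = 0.1326 in.
Total length L = 22 in; A_we = 0.1326 × 22 = 2.916 in².
F_nw = 0.6 F_EXX = 0.6 × 100 = 60 ksi.
φR_n = 0.75 × 60 × 2.916 = 131.2 kip.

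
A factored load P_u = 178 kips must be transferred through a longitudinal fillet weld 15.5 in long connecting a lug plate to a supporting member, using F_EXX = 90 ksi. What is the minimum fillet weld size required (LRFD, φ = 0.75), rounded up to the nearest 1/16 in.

Total weld length L = 15.5 in.
Required throat t_e = P_u / (φ × 0.6 F_EXX × L) = 178 / (0.75 × 0.6 × 90 × 15.5) = 0.2836 in.
Required leg w = t_e / 0.707 = 0.4011 in → use 7/16 in.

w = 7/16 in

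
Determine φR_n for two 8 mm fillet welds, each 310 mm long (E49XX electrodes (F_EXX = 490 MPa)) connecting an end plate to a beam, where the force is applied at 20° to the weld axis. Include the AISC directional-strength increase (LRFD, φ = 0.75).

t_e = 0.707 × 8 = 5.656 mm; A_we = 5.656 × 620 = 3507 mm².
Directional factor: 1.0 + 0.5 sin^1.5(20°) = 1.1.
F_nw = 0.6 × 490 × 1.1 = 323.4 MPa.
φR_n = 0.75 × 323.4 × 3507 × 10⁻³ = 850.6 kN.

φR_n ≈ 851 kN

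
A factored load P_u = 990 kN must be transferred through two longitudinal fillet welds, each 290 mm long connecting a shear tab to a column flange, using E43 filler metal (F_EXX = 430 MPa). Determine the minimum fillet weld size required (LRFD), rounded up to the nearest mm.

w = 13 mm

Total weld length L = 580 mm.
Required throat t_e = P_u / (φ × 0.6 F_EXX × L) = 990 / (0.75 × 0.6 × 430 × 580 × 10⁻³) = 8.821 mm.
Required leg w = t_e / 0.707 = 12.48 mm → use 13 mm.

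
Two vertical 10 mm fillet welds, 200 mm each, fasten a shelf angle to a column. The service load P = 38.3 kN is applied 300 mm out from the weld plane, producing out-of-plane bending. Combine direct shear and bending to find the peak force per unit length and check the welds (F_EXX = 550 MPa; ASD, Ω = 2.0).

f_max ≈ 867 N/mm; adequate

L_w = 2 × 200 = 400 mm; section modulus (unit throat) S = 2 × L²/6 = 13330 mm².
Direct shear f_v = P/L_w = 38.3×10³/400 = 95.75 N/mm.
Moment M = P × e = 38.3×10³ × 300 = 11490000 N·mm; bending f_b = M/S = 861.8 N/mm.
f_max = √(f_v² + f_b²) = √(95.75² + 861.8²) = 867.1 N/mm.
r_n/Ω = (1/2.0) × 0.6 × 550 × (0.707 × 10) = 1167 N/mm → adequate.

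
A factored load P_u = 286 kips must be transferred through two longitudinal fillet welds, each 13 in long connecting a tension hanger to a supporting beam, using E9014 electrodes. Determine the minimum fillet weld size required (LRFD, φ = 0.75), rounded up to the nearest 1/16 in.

E90XX → F_EXX = 90 ksi.
Total weld length L = 26 in.
Required throat t_e = P_u / (φ × 0.6 F_EXX × L) = 286 / (0.75 × 0.6 × 90 × 26) = 0.2716 in.
Required leg w = t_e / 0.707 = 0.3842 in → use 7/16 in.

w = 7/16 in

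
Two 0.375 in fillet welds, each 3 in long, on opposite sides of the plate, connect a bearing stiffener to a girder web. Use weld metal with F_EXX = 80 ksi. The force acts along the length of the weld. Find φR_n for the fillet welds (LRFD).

Effective throat t_e = 0.707 × 0.375 = 0.2651 in.
Total length L = 6 in; A_we = 0.2651 × 6 = 1.591 in².
F_nw = 0.6 F_EXX = 0.6 × 80 = 48 ksi.
φR_n = 0.75 × 48 × 1.591 = 57.27 kips.

φR_n ≈ 57.3 kips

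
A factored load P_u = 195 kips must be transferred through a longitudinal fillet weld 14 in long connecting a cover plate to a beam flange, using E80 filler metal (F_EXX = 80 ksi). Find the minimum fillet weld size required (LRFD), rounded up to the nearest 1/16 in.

Total weld length L = 14 in.
Required throat t_e = P_u / (φ × 0.6 F_EXX × L) = 195 / (0.75 × 0.6 × 80 × 14) = 0.3869 in.
Required leg w = t_e / 0.707 = 0.5472 in → use 9/16 in.

w = 9/16 in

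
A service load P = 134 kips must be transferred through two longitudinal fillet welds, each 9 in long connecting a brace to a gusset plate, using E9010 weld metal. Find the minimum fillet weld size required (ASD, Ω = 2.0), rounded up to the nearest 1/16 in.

E90XX → F_EXX = 90 ksi.
Total weld length L = 18 in.
Required throat t_e = P × Ω / (0.6 F_EXX × L) = 134 × 2.0 / (0.6 × 90 × 18) = 0.2757 in.
Required leg w = t_e / 0.707 = 0.39 in → use 7/16 in.

w = 7/16 in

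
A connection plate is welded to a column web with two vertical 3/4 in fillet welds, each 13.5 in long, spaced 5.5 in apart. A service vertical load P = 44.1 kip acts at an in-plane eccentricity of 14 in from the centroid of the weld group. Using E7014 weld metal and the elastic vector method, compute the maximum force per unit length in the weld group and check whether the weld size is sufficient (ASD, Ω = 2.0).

f_max ≈ 8.09 kip/in; adequate

E70XX → F_EXX = 70 ksi.
Total weld length L_w = 27 in. Treat welds as unit-width lines.
Polar moment about centroid: J = 2[d³/12 + d(b/2)²] = 2[13.5³/12 + 13.5×2.75²] = 614.2 in³.
Direct shear f_v = P/L_w = 44.1 / 27 = 1.633 kip/in (vertical).
Torsion M = P·e = 44.1 × 14 = 617.4 kip·in.
Critical point at (x, y) = (2.75, 6.75) from centroid. f_tx = M·y/J = 6.785 kip/in; f_ty = M·x/J = 2.764 kip/in.
Resultant f_max = √[f_tx² + (f_v + f_ty)²] = √[6.785² + (1.633 + 2.764)²] = 8.085 kip/in.
Capacity per unit length: r_n/Ω = (1/2.0) × 0.6 × 70 × (0.707 × 0.75) = 11.14 kip/in.
8.085 ≤ 11.14 → adequate.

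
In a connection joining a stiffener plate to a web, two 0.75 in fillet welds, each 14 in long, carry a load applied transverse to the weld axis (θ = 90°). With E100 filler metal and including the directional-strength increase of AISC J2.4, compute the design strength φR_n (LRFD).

φR_n ≈ 1000 kip

E100XX → F_EXX = 100 ksi.
t_e = 0.707 × 0.75 = 0.5302 in; A_we = 0.5302 × 28 = 14.85 in².
Directional factor: 1.0 + 0.5 sin^1.5(90°) = 1.5.
F_nw = 0.6 × 100 × 1.5 = 90 ksi.
φR_n = 0.75 × 90 × 14.85 = 1002 kip.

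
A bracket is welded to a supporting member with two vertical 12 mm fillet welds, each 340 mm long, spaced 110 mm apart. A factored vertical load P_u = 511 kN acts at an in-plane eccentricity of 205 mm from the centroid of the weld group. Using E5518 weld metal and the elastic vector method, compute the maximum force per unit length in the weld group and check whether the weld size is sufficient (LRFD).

f_max ≈ 2510 N/mm; NOT adequate

E55XX → F_EXX = 550 MPa.
Total weld length L_w = 680 mm. Treat welds as unit-width lines.
Polar moment about centroid: J = 2[d³/12 + d(b/2)²] = 2[340³/12 + 340×55²] = 8608000 mm³.
Direct shear f_v = P/L_w = 511×10³ / 680 = 751.5 N/mm (vertical).
Torsion M = P·e = 511×10³ × 205 = 104760000 N·mm.
Critical point at (x, y) = (55, 170) from centroid. f_tx = M·y/J = 2069 N/mm; f_ty = M·x/J = 669.3 N/mm.
Resultant f_max = √[f_tx² + (f_v + f_ty)²] = √[2069² + (751.5 + 669.3)²] = 2510 N/mm.
Capacity per unit length: φr_n = 0.75 × 0.6 × 550 × (0.707 × 12) = 2100 N/mm.
2510 > 2100 → NOT adequate.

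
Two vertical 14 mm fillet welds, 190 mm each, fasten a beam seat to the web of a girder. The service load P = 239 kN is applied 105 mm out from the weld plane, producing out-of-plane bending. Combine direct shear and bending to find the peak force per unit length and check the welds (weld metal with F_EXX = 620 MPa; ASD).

L_w = 2 × 190 = 380 mm; section modulus (unit throat) S = 2 × L²/6 = 12030 mm².
Direct shear f_v = P/L_w = 239×10³/380 = 628.9 N/mm.
Moment M = P × e = 239×10³ × 105 = 25095000 N·mm; bending f_b = M/S = 2085 N/mm.
f_max = √(f_v² + f_b²) = √(628.9² + 2085²) = 2178 N/mm.
r_n/Ω = (1/2.0) × 0.6 × 620 × (0.707 × 14) = 1841 N/mm → NOT adequate.

f_max ≈ 2180 N/mm; NOT adequate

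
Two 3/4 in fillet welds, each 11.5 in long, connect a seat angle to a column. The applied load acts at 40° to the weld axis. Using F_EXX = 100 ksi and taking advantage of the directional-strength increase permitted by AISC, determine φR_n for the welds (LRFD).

t_e = 0.707 × 0.75 = 0.5302 in; A_we = 0.5302 × 23 = 12.2 in².
Directional factor: 1.0 + 0.5 sin^1.5(40°) = 1.258.
F_nw = 0.6 × 100 × 1.258 = 75.46 ksi.
φR_n = 0.75 × 75.46 × 12.2 = 690.2 kip.

φR_n ≈ 690 kip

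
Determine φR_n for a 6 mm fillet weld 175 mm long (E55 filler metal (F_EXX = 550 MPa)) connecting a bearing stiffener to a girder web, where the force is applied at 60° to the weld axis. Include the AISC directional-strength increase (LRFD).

t_e = 0.707 × 6 = 4.242 mm; A_we = 4.242 × 175 = 742.4 mm².
Directional factor: 1.0 + 0.5 sin^1.5(60°) = 1.403.
F_nw = 0.6 × 550 × 1.403 = 463 MPa.
φR_n = 0.75 × 463 × 742.4 × 10⁻³ = 257.8 kN.

φR_n ≈ 258 kN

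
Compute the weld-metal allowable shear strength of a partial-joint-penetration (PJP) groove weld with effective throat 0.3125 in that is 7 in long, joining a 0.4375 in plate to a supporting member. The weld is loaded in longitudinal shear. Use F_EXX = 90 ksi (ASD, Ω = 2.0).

Effective throat (given) t_e = 0.3125 in.
A_we = 0.3125 × 7 = 2.188 in².
F_nw = 0.6 F_EXX = 54 ksi.
R_n/Ω = (54 × 2.188) / 2.0 = 59.06 kip.

R_n/Ω ≈ 59.1 kip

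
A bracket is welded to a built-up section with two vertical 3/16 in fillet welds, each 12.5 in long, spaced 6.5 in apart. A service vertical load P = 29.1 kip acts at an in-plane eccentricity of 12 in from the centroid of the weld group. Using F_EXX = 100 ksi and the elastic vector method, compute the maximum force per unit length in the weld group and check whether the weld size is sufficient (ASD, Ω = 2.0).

f_max ≈ 4.82 kip/in; NOT adequate

Total weld length L_w = 25 in. Treat welds as unit-width lines.
Polar moment about centroid: J = 2[d³/12 + d(b/2)²] = 2[12.5³/12 + 12.5×3.25²] = 589.6 in³.
Direct shear f_v = P/L_w = 29.1 / 25 = 1.164 kip/in (vertical).
Torsion M = P·e = 29.1 × 12 = 349.2 kip·in.
Critical point at (x, y) = (3.25, 6.25) from centroid. f_tx = M·y/J = 3.702 kip/in; f_ty = M·x/J = 1.925 kip/in.
Resultant f_max = √[f_tx² + (f_v + f_ty)²] = √[3.702² + (1.164 + 1.925)²] = 4.821 kip/in.
Capacity per unit length: r_n/Ω = (1/2.0) × 0.6 × 100 × (0.707 × 0.1875) = 3.977 kip/in.
4.821 > 3.977 → NOT adequate.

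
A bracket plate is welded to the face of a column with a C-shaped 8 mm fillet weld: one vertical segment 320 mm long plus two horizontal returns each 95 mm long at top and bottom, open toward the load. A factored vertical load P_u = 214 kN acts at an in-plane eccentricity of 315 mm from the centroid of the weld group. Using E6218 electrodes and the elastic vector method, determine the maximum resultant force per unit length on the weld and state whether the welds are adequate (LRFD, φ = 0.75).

f_max ≈ 1720 N/mm; NOT adequate

E62XX → F_EXX = 620 MPa.
Total weld length L_w = 510 mm. Treat welds as unit-width lines.
Centroid: x̄ = 2×95×47.5 / 510 = 17.7 mm from the vertical weld.
Polar moment about centroid: J = I_x + I_y = [320³/12 + 2×95×160²] + [320×17.7² + 2(95³/12 + 95×29.8²)] = 8007000 mm³.
Direct shear f_v = P/L_w = 214×10³ / 510 = 419.6 N/mm (vertical).
Torsion M = P·e = 214×10³ × 315 = 67410000 N·mm.
Critical point at (x, y) = (77.3, 160) from centroid. f_tx = M·y/J = 1347 N/mm; f_ty = M·x/J = 650.8 N/mm.
Resultant f_max = √[f_tx² + (f_v + f_ty)²] = √[1347² + (419.6 + 650.8)²] = 1721 N/mm.
Capacity per unit length: φr_n = 0.75 × 0.6 × 620 × (0.707 × 8) = 1578 N/mm.
1721 > 1578 → NOT adequate.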